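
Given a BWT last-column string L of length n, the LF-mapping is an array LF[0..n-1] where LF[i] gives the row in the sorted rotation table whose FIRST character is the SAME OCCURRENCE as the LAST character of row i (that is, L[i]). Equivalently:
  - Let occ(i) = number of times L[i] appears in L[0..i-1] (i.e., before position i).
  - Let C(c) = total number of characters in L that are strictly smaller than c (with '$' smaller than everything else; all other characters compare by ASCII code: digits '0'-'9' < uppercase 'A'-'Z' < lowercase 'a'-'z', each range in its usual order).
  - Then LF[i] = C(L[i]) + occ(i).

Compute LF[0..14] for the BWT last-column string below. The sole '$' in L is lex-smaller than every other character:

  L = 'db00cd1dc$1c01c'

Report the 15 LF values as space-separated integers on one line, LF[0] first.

Answer: 12 7 1 2 8 13 4 14 9 0 5 10 3 6 11

Derivation:
Char counts: '$':1, '0':3, '1':3, 'b':1, 'c':4, 'd':3
C (first-col start): C('$')=0, C('0')=1, C('1')=4, C('b')=7, C('c')=8, C('d')=12
L[0]='d': occ=0, LF[0]=C('d')+0=12+0=12
L[1]='b': occ=0, LF[1]=C('b')+0=7+0=7
L[2]='0': occ=0, LF[2]=C('0')+0=1+0=1
L[3]='0': occ=1, LF[3]=C('0')+1=1+1=2
L[4]='c': occ=0, LF[4]=C('c')+0=8+0=8
L[5]='d': occ=1, LF[5]=C('d')+1=12+1=13
L[6]='1': occ=0, LF[6]=C('1')+0=4+0=4
L[7]='d': occ=2, LF[7]=C('d')+2=12+2=14
L[8]='c': occ=1, LF[8]=C('c')+1=8+1=9
L[9]='$': occ=0, LF[9]=C('$')+0=0+0=0
L[10]='1': occ=1, LF[10]=C('1')+1=4+1=5
L[11]='c': occ=2, LF[11]=C('c')+2=8+2=10
L[12]='0': occ=2, LF[12]=C('0')+2=1+2=3
L[13]='1': occ=2, LF[13]=C('1')+2=4+2=6
L[14]='c': occ=3, LF[14]=C('c')+3=8+3=11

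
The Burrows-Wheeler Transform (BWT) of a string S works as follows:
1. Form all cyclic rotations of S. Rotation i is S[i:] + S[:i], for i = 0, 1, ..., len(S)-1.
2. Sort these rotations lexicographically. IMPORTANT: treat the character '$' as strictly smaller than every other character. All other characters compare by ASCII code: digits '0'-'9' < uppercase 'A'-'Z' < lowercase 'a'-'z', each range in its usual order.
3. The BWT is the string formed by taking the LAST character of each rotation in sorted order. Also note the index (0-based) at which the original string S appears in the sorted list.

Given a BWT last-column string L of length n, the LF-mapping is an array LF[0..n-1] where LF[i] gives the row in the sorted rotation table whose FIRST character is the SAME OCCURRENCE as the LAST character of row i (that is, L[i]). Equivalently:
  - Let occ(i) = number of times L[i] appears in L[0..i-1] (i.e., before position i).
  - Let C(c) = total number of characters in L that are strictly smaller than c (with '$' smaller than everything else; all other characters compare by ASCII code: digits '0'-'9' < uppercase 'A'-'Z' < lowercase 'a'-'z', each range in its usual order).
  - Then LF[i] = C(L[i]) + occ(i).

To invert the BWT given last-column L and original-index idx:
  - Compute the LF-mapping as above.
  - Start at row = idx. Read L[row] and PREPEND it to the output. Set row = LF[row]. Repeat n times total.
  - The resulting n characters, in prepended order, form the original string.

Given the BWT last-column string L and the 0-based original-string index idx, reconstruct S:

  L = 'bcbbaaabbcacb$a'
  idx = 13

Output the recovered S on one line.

Answer: cbbaacbcaabbab$

Derivation:
LF mapping: 6 12 7 8 1 2 3 9 10 13 4 14 11 0 5
Walk LF starting at row 13, prepending L[row]:
  step 1: row=13, L[13]='$', prepend. Next row=LF[13]=0
  step 2: row=0, L[0]='b', prepend. Next row=LF[0]=6
  step 3: row=6, L[6]='a', prepend. Next row=LF[6]=3
  step 4: row=3, L[3]='b', prepend. Next row=LF[3]=8
  step 5: row=8, L[8]='b', prepend. Next row=LF[8]=10
  step 6: row=10, L[10]='a', prepend. Next row=LF[10]=4
  step 7: row=4, L[4]='a', prepend. Next row=LF[4]=1
  step 8: row=1, L[1]='c', prepend. Next row=LF[1]=12
  step 9: row=12, L[12]='b', prepend. Next row=LF[12]=11
  step 10: row=11, L[11]='c', prepend. Next row=LF[11]=14
  step 11: row=14, L[14]='a', prepend. Next row=LF[14]=5
  step 12: row=5, L[5]='a', prepend. Next row=LF[5]=2
  step 13: row=2, L[2]='b', prepend. Next row=LF[2]=7
  step 14: row=7, L[7]='b', prepend. Next row=LF[7]=9
  step 15: row=9, L[9]='c', prepend. Next row=LF[9]=13
Reversed output: cbbaacbcaabbab$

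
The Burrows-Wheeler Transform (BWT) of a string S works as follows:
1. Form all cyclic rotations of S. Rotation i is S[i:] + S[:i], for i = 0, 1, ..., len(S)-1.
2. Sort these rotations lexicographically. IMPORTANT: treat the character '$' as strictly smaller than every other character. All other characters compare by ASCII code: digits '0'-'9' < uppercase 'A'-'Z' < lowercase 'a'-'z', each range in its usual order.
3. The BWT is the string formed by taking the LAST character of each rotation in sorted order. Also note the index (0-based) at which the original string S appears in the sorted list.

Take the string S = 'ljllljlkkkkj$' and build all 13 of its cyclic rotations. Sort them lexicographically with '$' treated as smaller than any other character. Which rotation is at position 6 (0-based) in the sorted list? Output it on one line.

Answer: kkkj$ljllljlk

Derivation:
All 13 rotations (rotation i = S[i:]+S[:i]):
  rot[0] = ljllljlkkkkj$
  rot[1] = jllljlkkkkj$l
  rot[2] = llljlkkkkj$lj
  rot[3] = lljlkkkkj$ljl
  rot[4] = ljlkkkkj$ljll
  rot[5] = jlkkkkj$ljlll
  rot[6] = lkkkkj$ljlllj
  rot[7] = kkkkj$ljllljl
  rot[8] = kkkj$ljllljlk
  rot[9] = kkj$ljllljlkk
  rot[10] = kj$ljllljlkkk
  rot[11] = j$ljllljlkkkk
  rot[12] = $ljllljlkkkkj
Sorted (with $ < everything):
  sorted[0] = $ljllljlkkkkj
  sorted[1] = j$ljllljlkkkk
  sorted[2] = jlkkkkj$ljlll
  sorted[3] = jllljlkkkkj$l
  sorted[4] = kj$ljllljlkkk
  sorted[5] = kkj$ljllljlkk
  sorted[6] = kkkj$ljllljlk
  sorted[7] = kkkkj$ljllljl
  sorted[8] = ljlkkkkj$ljll
  sorted[9] = ljllljlkkkkj$
  sorted[10] = lkkkkj$ljlllj
  sorted[11] = lljlkkkkj$ljl
  sorted[12] = llljlkkkkj$lj
sorted[6] = kkkj$ljllljlk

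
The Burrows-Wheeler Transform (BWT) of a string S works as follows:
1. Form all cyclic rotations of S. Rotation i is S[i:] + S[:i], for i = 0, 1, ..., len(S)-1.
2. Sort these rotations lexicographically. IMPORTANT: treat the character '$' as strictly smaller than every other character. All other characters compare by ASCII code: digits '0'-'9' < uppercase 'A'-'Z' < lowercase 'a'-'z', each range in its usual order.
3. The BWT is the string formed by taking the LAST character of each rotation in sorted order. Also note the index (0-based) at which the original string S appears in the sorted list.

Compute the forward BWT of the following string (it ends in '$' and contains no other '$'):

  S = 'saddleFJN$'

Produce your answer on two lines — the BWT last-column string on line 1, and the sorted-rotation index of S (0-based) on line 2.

All 10 rotations (rotation i = S[i:]+S[:i]):
  rot[0] = saddleFJN$
  rot[1] = addleFJN$s
  rot[2] = ddleFJN$sa
  rot[3] = dleFJN$sad
  rot[4] = leFJN$sadd
  rot[5] = eFJN$saddl
  rot[6] = FJN$saddle
  rot[7] = JN$saddleF
  rot[8] = N$saddleFJ
  rot[9] = $saddleFJN
Sorted (with $ < everything):
  sorted[0] = $saddleFJN  (last char: 'N')
  sorted[1] = FJN$saddle  (last char: 'e')
  sorted[2] = JN$saddleF  (last char: 'F')
  sorted[3] = N$saddleFJ  (last char: 'J')
  sorted[4] = addleFJN$s  (last char: 's')
  sorted[5] = ddleFJN$sa  (last char: 'a')
  sorted[6] = dleFJN$sad  (last char: 'd')
  sorted[7] = eFJN$saddl  (last char: 'l')
  sorted[8] = leFJN$sadd  (last char: 'd')
  sorted[9] = saddleFJN$  (last char: '$')
Last column: NeFJsadld$
Original string S is at sorted index 9

Answer: NeFJsadld$
9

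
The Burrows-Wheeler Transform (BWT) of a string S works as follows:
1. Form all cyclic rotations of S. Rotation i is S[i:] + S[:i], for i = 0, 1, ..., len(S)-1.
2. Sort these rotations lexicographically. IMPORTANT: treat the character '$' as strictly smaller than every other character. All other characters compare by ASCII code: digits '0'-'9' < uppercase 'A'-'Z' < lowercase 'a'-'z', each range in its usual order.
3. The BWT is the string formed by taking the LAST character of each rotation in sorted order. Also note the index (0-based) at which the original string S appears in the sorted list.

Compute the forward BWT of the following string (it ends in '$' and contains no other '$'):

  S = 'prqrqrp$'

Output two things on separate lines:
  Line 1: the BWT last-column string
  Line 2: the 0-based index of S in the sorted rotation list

All 8 rotations (rotation i = S[i:]+S[:i]):
  rot[0] = prqrqrp$
  rot[1] = rqrqrp$p
  rot[2] = qrqrp$pr
  rot[3] = rqrp$prq
  rot[4] = qrp$prqr
  rot[5] = rp$prqrq
  rot[6] = p$prqrqr
  rot[7] = $prqrqrp
Sorted (with $ < everything):
  sorted[0] = $prqrqrp  (last char: 'p')
  sorted[1] = p$prqrqr  (last char: 'r')
  sorted[2] = prqrqrp$  (last char: '$')
  sorted[3] = qrp$prqr  (last char: 'r')
  sorted[4] = qrqrp$pr  (last char: 'r')
  sorted[5] = rp$prqrq  (last char: 'q')
  sorted[6] = rqrp$prq  (last char: 'q')
  sorted[7] = rqrqrp$p  (last char: 'p')
Last column: pr$rrqqp
Original string S is at sorted index 2

Answer: pr$rrqqp
2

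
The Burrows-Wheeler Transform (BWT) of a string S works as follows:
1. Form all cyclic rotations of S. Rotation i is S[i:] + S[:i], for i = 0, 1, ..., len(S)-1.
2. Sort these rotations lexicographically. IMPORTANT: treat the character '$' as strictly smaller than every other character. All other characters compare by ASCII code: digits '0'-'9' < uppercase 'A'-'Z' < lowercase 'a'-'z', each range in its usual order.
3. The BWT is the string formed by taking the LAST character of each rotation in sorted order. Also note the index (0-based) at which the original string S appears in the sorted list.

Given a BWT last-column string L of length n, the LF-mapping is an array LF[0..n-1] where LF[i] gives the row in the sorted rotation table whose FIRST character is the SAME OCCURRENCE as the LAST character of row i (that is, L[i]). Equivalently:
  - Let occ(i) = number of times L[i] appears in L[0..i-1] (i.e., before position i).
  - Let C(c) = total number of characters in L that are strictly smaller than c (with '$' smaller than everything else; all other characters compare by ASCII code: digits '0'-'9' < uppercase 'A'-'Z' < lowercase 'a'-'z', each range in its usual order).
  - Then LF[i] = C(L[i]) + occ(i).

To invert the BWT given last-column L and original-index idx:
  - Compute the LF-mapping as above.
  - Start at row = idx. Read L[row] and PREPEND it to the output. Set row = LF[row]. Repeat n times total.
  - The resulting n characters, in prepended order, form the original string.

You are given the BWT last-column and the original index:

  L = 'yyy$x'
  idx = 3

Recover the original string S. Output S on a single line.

Answer: yxyy$

Derivation:
LF mapping: 2 3 4 0 1
Walk LF starting at row 3, prepending L[row]:
  step 1: row=3, L[3]='$', prepend. Next row=LF[3]=0
  step 2: row=0, L[0]='y', prepend. Next row=LF[0]=2
  step 3: row=2, L[2]='y', prepend. Next row=LF[2]=4
  step 4: row=4, L[4]='x', prepend. Next row=LF[4]=1
  step 5: row=1, L[1]='y', prepend. Next row=LF[1]=3
Reversed output: yxyy$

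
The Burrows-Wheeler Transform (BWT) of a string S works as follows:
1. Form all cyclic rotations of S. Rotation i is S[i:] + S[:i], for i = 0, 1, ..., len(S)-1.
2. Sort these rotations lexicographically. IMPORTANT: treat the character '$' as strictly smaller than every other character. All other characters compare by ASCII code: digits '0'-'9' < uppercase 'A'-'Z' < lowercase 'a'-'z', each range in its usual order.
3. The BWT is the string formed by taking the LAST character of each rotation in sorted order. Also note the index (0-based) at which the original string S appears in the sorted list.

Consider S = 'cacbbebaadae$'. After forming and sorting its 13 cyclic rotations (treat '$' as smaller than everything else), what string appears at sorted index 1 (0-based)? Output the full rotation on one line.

Answer: aadae$cacbbeb

Derivation:
All 13 rotations (rotation i = S[i:]+S[:i]):
  rot[0] = cacbbebaadae$
  rot[1] = acbbebaadae$c
  rot[2] = cbbebaadae$ca
  rot[3] = bbebaadae$cac
  rot[4] = bebaadae$cacb
  rot[5] = ebaadae$cacbb
  rot[6] = baadae$cacbbe
  rot[7] = aadae$cacbbeb
  rot[8] = adae$cacbbeba
  rot[9] = dae$cacbbebaa
  rot[10] = ae$cacbbebaad
  rot[11] = e$cacbbebaada
  rot[12] = $cacbbebaadae
Sorted (with $ < everything):
  sorted[0] = $cacbbebaadae
  sorted[1] = aadae$cacbbeb
  sorted[2] = acbbebaadae$c
  sorted[3] = adae$cacbbeba
  sorted[4] = ae$cacbbebaad
  sorted[5] = baadae$cacbbe
  sorted[6] = bbebaadae$cac
  sorted[7] = bebaadae$cacb
  sorted[8] = cacbbebaadae$
  sorted[9] = cbbebaadae$ca
  sorted[10] = dae$cacbbebaa
  sorted[11] = e$cacbbebaada
  sorted[12] = ebaadae$cacbb
sorted[1] = aadae$cacbbeb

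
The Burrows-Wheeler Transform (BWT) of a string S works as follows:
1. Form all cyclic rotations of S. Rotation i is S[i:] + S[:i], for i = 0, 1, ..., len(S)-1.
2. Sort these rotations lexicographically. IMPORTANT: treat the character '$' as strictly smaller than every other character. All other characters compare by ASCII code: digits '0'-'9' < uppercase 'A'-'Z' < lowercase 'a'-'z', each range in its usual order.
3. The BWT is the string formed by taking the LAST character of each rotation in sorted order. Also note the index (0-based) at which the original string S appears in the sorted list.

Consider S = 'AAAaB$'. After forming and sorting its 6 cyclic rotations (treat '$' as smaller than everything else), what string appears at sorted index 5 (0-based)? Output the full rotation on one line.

All 6 rotations (rotation i = S[i:]+S[:i]):
  rot[0] = AAAaB$
  rot[1] = AAaB$A
  rot[2] = AaB$AA
  rot[3] = aB$AAA
  rot[4] = B$AAAa
  rot[5] = $AAAaB
Sorted (with $ < everything):
  sorted[0] = $AAAaB
  sorted[1] = AAAaB$
  sorted[2] = AAaB$A
  sorted[3] = AaB$AA
  sorted[4] = B$AAAa
  sorted[5] = aB$AAA
sorted[5] = aB$AAA

Answer: aB$AAA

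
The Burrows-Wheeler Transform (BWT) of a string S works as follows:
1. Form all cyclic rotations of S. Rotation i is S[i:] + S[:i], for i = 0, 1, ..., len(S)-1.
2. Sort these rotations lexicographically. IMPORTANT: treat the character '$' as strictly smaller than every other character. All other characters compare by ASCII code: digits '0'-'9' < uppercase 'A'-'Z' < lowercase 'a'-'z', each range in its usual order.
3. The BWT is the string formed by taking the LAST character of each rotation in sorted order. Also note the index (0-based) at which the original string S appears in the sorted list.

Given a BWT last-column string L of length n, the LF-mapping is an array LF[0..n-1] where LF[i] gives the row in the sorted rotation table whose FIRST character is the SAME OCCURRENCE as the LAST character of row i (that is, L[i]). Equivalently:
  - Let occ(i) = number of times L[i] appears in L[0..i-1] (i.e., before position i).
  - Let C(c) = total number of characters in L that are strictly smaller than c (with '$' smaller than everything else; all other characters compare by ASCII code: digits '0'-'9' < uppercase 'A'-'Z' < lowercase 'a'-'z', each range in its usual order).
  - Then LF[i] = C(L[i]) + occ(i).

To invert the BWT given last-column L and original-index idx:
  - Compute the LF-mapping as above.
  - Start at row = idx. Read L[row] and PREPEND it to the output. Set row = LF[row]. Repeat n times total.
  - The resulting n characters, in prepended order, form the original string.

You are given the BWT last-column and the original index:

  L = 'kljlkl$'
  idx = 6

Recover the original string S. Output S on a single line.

Answer: llkljk$

Derivation:
LF mapping: 2 4 1 5 3 6 0
Walk LF starting at row 6, prepending L[row]:
  step 1: row=6, L[6]='$', prepend. Next row=LF[6]=0
  step 2: row=0, L[0]='k', prepend. Next row=LF[0]=2
  step 3: row=2, L[2]='j', prepend. Next row=LF[2]=1
  step 4: row=1, L[1]='l', prepend. Next row=LF[1]=4
  step 5: row=4, L[4]='k', prepend. Next row=LF[4]=3
  step 6: row=3, L[3]='l', prepend. Next row=LF[3]=5
  step 7: row=5, L[5]='l', prepend. Next row=LF[5]=6
Reversed output: llkljk$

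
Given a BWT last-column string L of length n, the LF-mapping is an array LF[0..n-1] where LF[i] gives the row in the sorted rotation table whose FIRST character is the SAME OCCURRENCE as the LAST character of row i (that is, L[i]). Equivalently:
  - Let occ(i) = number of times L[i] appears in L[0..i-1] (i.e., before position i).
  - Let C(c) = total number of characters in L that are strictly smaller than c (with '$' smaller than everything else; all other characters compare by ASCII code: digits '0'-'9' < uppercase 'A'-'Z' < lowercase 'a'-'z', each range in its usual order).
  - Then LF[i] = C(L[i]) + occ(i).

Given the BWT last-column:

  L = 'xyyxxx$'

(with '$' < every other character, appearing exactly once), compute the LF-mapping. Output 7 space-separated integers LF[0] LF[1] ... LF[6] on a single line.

Answer: 1 5 6 2 3 4 0

Derivation:
Char counts: '$':1, 'x':4, 'y':2
C (first-col start): C('$')=0, C('x')=1, C('y')=5
L[0]='x': occ=0, LF[0]=C('x')+0=1+0=1
L[1]='y': occ=0, LF[1]=C('y')+0=5+0=5
L[2]='y': occ=1, LF[2]=C('y')+1=5+1=6
L[3]='x': occ=1, LF[3]=C('x')+1=1+1=2
L[4]='x': occ=2, LF[4]=C('x')+2=1+2=3
L[5]='x': occ=3, LF[5]=C('x')+3=1+3=4
L[6]='$': occ=0, LF[6]=C('$')+0=0+0=0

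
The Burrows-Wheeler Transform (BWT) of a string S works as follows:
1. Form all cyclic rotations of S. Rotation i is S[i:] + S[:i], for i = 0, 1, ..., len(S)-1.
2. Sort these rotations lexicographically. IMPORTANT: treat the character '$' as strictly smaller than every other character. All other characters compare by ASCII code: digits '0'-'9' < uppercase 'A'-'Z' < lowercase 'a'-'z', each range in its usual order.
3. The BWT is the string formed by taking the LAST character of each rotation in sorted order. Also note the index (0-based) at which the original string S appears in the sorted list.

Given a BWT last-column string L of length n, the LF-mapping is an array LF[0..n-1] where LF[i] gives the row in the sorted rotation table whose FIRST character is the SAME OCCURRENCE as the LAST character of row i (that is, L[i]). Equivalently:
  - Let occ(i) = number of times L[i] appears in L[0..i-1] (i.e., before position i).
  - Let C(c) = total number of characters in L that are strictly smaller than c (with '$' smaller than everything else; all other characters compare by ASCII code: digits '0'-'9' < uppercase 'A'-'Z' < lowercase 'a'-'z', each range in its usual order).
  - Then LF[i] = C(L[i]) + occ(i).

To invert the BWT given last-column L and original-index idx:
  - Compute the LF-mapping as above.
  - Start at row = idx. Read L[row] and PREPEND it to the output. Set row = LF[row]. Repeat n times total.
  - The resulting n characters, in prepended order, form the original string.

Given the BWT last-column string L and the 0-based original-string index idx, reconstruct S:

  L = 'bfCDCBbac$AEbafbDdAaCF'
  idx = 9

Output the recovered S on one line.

Answer: EaDBCCAcDbaadbbCfAFfb$

Derivation:
LF mapping: 14 20 4 7 5 3 15 11 18 0 1 9 16 12 21 17 8 19 2 13 6 10
Walk LF starting at row 9, prepending L[row]:
  step 1: row=9, L[9]='$', prepend. Next row=LF[9]=0
  step 2: row=0, L[0]='b', prepend. Next row=LF[0]=14
  step 3: row=14, L[14]='f', prepend. Next row=LF[14]=21
  step 4: row=21, L[21]='F', prepend. Next row=LF[21]=10
  step 5: row=10, L[10]='A', prepend. Next row=LF[10]=1
  step 6: row=1, L[1]='f', prepend. Next row=LF[1]=20
  step 7: row=20, L[20]='C', prepend. Next row=LF[20]=6
  step 8: row=6, L[6]='b', prepend. Next row=LF[6]=15
  step 9: row=15, L[15]='b', prepend. Next row=LF[15]=17
  step 10: row=17, L[17]='d', prepend. Next row=LF[17]=19
  step 11: row=19, L[19]='a', prepend. Next row=LF[19]=13
  step 12: row=13, L[13]='a', prepend. Next row=LF[13]=12
  step 13: row=12, L[12]='b', prepend. Next row=LF[12]=16
  step 14: row=16, L[16]='D', prepend. Next row=LF[16]=8
  step 15: row=8, L[8]='c', prepend. Next row=LF[8]=18
  step 16: row=18, L[18]='A', prepend. Next row=LF[18]=2
  step 17: row=2, L[2]='C', prepend. Next row=LF[2]=4
  step 18: row=4, L[4]='C', prepend. Next row=LF[4]=5
  step 19: row=5, L[5]='B', prepend. Next row=LF[5]=3
  step 20: row=3, L[3]='D', prepend. Next row=LF[3]=7
  step 21: row=7, L[7]='a', prepend. Next row=LF[7]=11
  step 22: row=11, L[11]='E', prepend. Next row=LF[11]=9
Reversed output: EaDBCCAcDbaadbbCfAFfb$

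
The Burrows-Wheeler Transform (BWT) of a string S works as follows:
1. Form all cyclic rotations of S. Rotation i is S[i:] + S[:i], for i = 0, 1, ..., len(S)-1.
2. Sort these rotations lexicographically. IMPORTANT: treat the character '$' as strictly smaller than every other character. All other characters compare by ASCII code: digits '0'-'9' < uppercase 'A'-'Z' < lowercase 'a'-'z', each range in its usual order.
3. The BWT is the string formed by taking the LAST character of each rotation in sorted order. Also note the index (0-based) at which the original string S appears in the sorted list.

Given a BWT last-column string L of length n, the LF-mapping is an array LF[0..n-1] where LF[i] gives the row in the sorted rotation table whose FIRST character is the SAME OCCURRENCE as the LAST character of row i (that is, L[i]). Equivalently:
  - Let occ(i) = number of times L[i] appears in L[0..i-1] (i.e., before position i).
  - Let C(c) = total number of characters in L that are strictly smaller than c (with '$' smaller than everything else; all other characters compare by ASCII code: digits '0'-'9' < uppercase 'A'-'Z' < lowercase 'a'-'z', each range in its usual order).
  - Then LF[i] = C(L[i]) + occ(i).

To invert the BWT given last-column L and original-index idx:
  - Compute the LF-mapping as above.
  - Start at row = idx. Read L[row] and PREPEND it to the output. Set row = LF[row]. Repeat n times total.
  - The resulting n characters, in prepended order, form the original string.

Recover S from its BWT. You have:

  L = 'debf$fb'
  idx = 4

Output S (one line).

Answer: ebbffd$

Derivation:
LF mapping: 3 4 1 5 0 6 2
Walk LF starting at row 4, prepending L[row]:
  step 1: row=4, L[4]='$', prepend. Next row=LF[4]=0
  step 2: row=0, L[0]='d', prepend. Next row=LF[0]=3
  step 3: row=3, L[3]='f', prepend. Next row=LF[3]=5
  step 4: row=5, L[5]='f', prepend. Next row=LF[5]=6
  step 5: row=6, L[6]='b', prepend. Next row=LF[6]=2
  step 6: row=2, L[2]='b', prepend. Next row=LF[2]=1
  step 7: row=1, L[1]='e', prepend. Next row=LF[1]=4
Reversed output: ebbffd$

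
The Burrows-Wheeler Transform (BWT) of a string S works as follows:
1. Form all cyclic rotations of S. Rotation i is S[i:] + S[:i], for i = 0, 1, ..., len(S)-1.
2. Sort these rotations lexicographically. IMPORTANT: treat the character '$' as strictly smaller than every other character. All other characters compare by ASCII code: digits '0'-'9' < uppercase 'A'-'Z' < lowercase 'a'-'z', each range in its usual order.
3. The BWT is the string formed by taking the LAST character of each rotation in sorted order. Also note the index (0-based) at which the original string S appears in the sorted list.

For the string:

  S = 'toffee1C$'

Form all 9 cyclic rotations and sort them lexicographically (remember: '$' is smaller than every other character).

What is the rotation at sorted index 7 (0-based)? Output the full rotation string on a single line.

Answer: offee1C$t

Derivation:
All 9 rotations (rotation i = S[i:]+S[:i]):
  rot[0] = toffee1C$
  rot[1] = offee1C$t
  rot[2] = ffee1C$to
  rot[3] = fee1C$tof
  rot[4] = ee1C$toff
  rot[5] = e1C$toffe
  rot[6] = 1C$toffee
  rot[7] = C$toffee1
  rot[8] = $toffee1C
Sorted (with $ < everything):
  sorted[0] = $toffee1C
  sorted[1] = 1C$toffee
  sorted[2] = C$toffee1
  sorted[3] = e1C$toffe
  sorted[4] = ee1C$toff
  sorted[5] = fee1C$tof
  sorted[6] = ffee1C$to
  sorted[7] = offee1C$t
  sorted[8] = toffee1C$
sorted[7] = offee1C$t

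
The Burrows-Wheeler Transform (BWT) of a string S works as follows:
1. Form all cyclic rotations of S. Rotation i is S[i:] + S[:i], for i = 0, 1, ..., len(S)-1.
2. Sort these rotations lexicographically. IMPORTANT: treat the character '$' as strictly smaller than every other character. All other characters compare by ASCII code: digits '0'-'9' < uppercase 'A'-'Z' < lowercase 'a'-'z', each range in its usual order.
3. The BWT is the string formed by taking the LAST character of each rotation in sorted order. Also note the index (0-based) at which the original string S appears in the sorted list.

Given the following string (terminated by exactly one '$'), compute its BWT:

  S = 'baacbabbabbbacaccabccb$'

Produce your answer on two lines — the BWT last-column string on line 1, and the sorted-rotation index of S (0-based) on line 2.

Answer: bbbbcbacc$cbbabaacacaab
9

Derivation:
All 23 rotations (rotation i = S[i:]+S[:i]):
  rot[0] = baacbabbabbbacaccabccb$
  rot[1] = aacbabbabbbacaccabccb$b
  rot[2] = acbabbabbbacaccabccb$ba
  rot[3] = cbabbabbbacaccabccb$baa
  rot[4] = babbabbbacaccabccb$baac
  rot[5] = abbabbbacaccabccb$baacb
  rot[6] = bbabbbacaccabccb$baacba
  rot[7] = babbbacaccabccb$baacbab
  rot[8] = abbbacaccabccb$baacbabb
  rot[9] = bbbacaccabccb$baacbabba
  rot[10] = bbacaccabccb$baacbabbab
  rot[11] = bacaccabccb$baacbabbabb
  rot[12] = acaccabccb$baacbabbabbb
  rot[13] = caccabccb$baacbabbabbba
  rot[14] = accabccb$baacbabbabbbac
  rot[15] = ccabccb$baacbabbabbbaca
  rot[16] = cabccb$baacbabbabbbacac
  rot[17] = abccb$baacbabbabbbacacc
  rot[18] = bccb$baacbabbabbbacacca
  rot[19] = ccb$baacbabbabbbacaccab
  rot[20] = cb$baacbabbabbbacaccabc
  rot[21] = b$baacbabbabbbacaccabcc
  rot[22] = $baacbabbabbbacaccabccb
Sorted (with $ < everything):
  sorted[0] = $baacbabbabbbacaccabccb  (last char: 'b')
  sorted[1] = aacbabbabbbacaccabccb$b  (last char: 'b')
  sorted[2] = abbabbbacaccabccb$baacb  (last char: 'b')
  sorted[3] = abbbacaccabccb$baacbabb  (last char: 'b')
  sorted[4] = abccb$baacbabbabbbacacc  (last char: 'c')
  sorted[5] = acaccabccb$baacbabbabbb  (last char: 'b')
  sorted[6] = acbabbabbbacaccabccb$ba  (last char: 'a')
  sorted[7] = accabccb$baacbabbabbbac  (last char: 'c')
  sorted[8] = b$baacbabbabbbacaccabcc  (last char: 'c')
  sorted[9] = baacbabbabbbacaccabccb$  (last char: '$')
  sorted[10] = babbabbbacaccabccb$baac  (last char: 'c')
  sorted[11] = babbbacaccabccb$baacbab  (last char: 'b')
  sorted[12] = bacaccabccb$baacbabbabb  (last char: 'b')
  sorted[13] = bbabbbacaccabccb$baacba  (last char: 'a')
  sorted[14] = bbacaccabccb$baacbabbab  (last char: 'b')
  sorted[15] = bbbacaccabccb$baacbabba  (last char: 'a')
  sorted[16] = bccb$baacbabbabbbacacca  (last char: 'a')
  sorted[17] = cabccb$baacbabbabbbacac  (last char: 'c')
  sorted[18] = caccabccb$baacbabbabbba  (last char: 'a')
  sorted[19] = cb$baacbabbabbbacaccabc  (last char: 'c')
  sorted[20] = cbabbabbbacaccabccb$baa  (last char: 'a')
  sorted[21] = ccabccb$baacbabbabbbaca  (last char: 'a')
  sorted[22] = ccb$baacbabbabbbacaccab  (last char: 'b')
Last column: bbbbcbacc$cbbabaacacaab
Original string S is at sorted index 9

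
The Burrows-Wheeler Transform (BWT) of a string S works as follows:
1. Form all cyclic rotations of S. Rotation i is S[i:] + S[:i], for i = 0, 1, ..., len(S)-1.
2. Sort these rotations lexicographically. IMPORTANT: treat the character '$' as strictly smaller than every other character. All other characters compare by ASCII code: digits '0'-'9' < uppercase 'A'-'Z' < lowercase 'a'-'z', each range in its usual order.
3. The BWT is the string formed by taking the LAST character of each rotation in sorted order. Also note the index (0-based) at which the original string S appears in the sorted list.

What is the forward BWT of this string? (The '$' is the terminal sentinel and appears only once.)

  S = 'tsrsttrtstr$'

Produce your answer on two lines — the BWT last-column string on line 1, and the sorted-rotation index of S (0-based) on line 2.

Answer: rtstttrst$rs
9

Derivation:
All 12 rotations (rotation i = S[i:]+S[:i]):
  rot[0] = tsrsttrtstr$
  rot[1] = srsttrtstr$t
  rot[2] = rsttrtstr$ts
  rot[3] = sttrtstr$tsr
  rot[4] = ttrtstr$tsrs
  rot[5] = trtstr$tsrst
  rot[6] = rtstr$tsrstt
  rot[7] = tstr$tsrsttr
  rot[8] = str$tsrsttrt
  rot[9] = tr$tsrsttrts
  rot[10] = r$tsrsttrtst
  rot[11] = $tsrsttrtstr
Sorted (with $ < everything):
  sorted[0] = $tsrsttrtstr  (last char: 'r')
  sorted[1] = r$tsrsttrtst  (last char: 't')
  sorted[2] = rsttrtstr$ts  (last char: 's')
  sorted[3] = rtstr$tsrstt  (last char: 't')
  sorted[4] = srsttrtstr$t  (last char: 't')
  sorted[5] = str$tsrsttrt  (last char: 't')
  sorted[6] = sttrtstr$tsr  (last char: 'r')
  sorted[7] = tr$tsrsttrts  (last char: 's')
  sorted[8] = trtstr$tsrst  (last char: 't')
  sorted[9] = tsrsttrtstr$  (last char: '$')
  sorted[10] = tstr$tsrsttr  (last char: 'r')
  sorted[11] = ttrtstr$tsrs  (last char: 's')
Last column: rtstttrst$rs
Original string S is at sorted index 9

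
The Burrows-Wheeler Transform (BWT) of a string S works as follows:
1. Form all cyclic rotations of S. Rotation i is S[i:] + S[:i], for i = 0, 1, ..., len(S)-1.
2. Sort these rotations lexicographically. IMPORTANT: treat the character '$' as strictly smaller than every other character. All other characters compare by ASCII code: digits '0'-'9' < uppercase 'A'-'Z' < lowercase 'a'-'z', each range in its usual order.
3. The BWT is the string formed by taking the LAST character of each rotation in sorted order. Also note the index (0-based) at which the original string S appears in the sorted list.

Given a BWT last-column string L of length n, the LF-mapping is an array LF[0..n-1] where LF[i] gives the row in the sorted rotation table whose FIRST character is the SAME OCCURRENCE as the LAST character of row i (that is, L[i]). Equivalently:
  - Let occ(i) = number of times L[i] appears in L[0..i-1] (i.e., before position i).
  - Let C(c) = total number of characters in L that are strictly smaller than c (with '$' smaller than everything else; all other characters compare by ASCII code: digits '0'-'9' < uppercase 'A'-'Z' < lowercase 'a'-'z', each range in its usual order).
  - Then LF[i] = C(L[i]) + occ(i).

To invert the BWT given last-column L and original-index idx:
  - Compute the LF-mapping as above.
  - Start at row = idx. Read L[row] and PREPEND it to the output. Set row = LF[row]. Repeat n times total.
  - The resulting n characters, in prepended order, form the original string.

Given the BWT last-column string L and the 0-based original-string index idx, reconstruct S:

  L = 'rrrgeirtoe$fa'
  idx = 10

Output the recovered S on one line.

LF mapping: 8 9 10 5 2 6 11 12 7 3 0 4 1
Walk LF starting at row 10, prepending L[row]:
  step 1: row=10, L[10]='$', prepend. Next row=LF[10]=0
  step 2: row=0, L[0]='r', prepend. Next row=LF[0]=8
  step 3: row=8, L[8]='o', prepend. Next row=LF[8]=7
  step 4: row=7, L[7]='t', prepend. Next row=LF[7]=12
  step 5: row=12, L[12]='a', prepend. Next row=LF[12]=1
  step 6: row=1, L[1]='r', prepend. Next row=LF[1]=9
  step 7: row=9, L[9]='e', prepend. Next row=LF[9]=3
  step 8: row=3, L[3]='g', prepend. Next row=LF[3]=5
  step 9: row=5, L[5]='i', prepend. Next row=LF[5]=6
  step 10: row=6, L[6]='r', prepend. Next row=LF[6]=11
  step 11: row=11, L[11]='f', prepend. Next row=LF[11]=4
  step 12: row=4, L[4]='e', prepend. Next row=LF[4]=2
  step 13: row=2, L[2]='r', prepend. Next row=LF[2]=10
Reversed output: refrigerator$

Answer: refrigerator$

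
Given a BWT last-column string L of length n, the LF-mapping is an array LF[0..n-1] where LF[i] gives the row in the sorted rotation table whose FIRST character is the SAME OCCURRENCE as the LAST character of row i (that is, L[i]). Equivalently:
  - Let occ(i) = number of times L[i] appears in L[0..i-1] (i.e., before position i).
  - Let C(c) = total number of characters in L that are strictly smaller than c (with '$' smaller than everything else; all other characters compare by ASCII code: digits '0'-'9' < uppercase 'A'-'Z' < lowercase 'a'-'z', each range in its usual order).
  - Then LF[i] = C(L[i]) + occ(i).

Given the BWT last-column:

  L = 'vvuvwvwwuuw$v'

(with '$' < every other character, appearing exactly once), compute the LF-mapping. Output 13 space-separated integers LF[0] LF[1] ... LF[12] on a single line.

Answer: 4 5 1 6 9 7 10 11 2 3 12 0 8

Derivation:
Char counts: '$':1, 'u':3, 'v':5, 'w':4
C (first-col start): C('$')=0, C('u')=1, C('v')=4, C('w')=9
L[0]='v': occ=0, LF[0]=C('v')+0=4+0=4
L[1]='v': occ=1, LF[1]=C('v')+1=4+1=5
L[2]='u': occ=0, LF[2]=C('u')+0=1+0=1
L[3]='v': occ=2, LF[3]=C('v')+2=4+2=6
L[4]='w': occ=0, LF[4]=C('w')+0=9+0=9
L[5]='v': occ=3, LF[5]=C('v')+3=4+3=7
L[6]='w': occ=1, LF[6]=C('w')+1=9+1=10
L[7]='w': occ=2, LF[7]=C('w')+2=9+2=11
L[8]='u': occ=1, LF[8]=C('u')+1=1+1=2
L[9]='u': occ=2, LF[9]=C('u')+2=1+2=3
L[10]='w': occ=3, LF[10]=C('w')+3=9+3=12
L[11]='$': occ=0, LF[11]=C('$')+0=0+0=0
L[12]='v': occ=4, LF[12]=C('v')+4=4+4=8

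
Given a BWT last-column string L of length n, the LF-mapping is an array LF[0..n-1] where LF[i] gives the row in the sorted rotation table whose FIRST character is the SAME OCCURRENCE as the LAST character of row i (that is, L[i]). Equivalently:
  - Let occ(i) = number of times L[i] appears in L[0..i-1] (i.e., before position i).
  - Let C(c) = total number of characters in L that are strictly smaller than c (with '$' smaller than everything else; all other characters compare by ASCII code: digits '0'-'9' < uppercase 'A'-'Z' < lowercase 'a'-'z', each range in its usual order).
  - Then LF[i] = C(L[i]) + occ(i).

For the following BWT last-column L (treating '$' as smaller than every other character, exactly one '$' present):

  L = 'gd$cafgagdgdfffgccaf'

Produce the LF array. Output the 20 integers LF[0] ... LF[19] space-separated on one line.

Answer: 15 7 0 4 1 10 16 2 17 8 18 9 11 12 13 19 5 6 3 14

Derivation:
Char counts: '$':1, 'a':3, 'c':3, 'd':3, 'f':5, 'g':5
C (first-col start): C('$')=0, C('a')=1, C('c')=4, C('d')=7, C('f')=10, C('g')=15
L[0]='g': occ=0, LF[0]=C('g')+0=15+0=15
L[1]='d': occ=0, LF[1]=C('d')+0=7+0=7
L[2]='$': occ=0, LF[2]=C('$')+0=0+0=0
L[3]='c': occ=0, LF[3]=C('c')+0=4+0=4
L[4]='a': occ=0, LF[4]=C('a')+0=1+0=1
L[5]='f': occ=0, LF[5]=C('f')+0=10+0=10
L[6]='g': occ=1, LF[6]=C('g')+1=15+1=16
L[7]='a': occ=1, LF[7]=C('a')+1=1+1=2
L[8]='g': occ=2, LF[8]=C('g')+2=15+2=17
L[9]='d': occ=1, LF[9]=C('d')+1=7+1=8
L[10]='g': occ=3, LF[10]=C('g')+3=15+3=18
L[11]='d': occ=2, LF[11]=C('d')+2=7+2=9
L[12]='f': occ=1, LF[12]=C('f')+1=10+1=11
L[13]='f': occ=2, LF[13]=C('f')+2=10+2=12
L[14]='f': occ=3, LF[14]=C('f')+3=10+3=13
L[15]='g': occ=4, LF[15]=C('g')+4=15+4=19
L[16]='c': occ=1, LF[16]=C('c')+1=4+1=5
L[17]='c': occ=2, LF[17]=C('c')+2=4+2=6
L[18]='a': occ=2, LF[18]=C('a')+2=1+2=3
L[19]='f': occ=4, LF[19]=C('f')+4=10+4=14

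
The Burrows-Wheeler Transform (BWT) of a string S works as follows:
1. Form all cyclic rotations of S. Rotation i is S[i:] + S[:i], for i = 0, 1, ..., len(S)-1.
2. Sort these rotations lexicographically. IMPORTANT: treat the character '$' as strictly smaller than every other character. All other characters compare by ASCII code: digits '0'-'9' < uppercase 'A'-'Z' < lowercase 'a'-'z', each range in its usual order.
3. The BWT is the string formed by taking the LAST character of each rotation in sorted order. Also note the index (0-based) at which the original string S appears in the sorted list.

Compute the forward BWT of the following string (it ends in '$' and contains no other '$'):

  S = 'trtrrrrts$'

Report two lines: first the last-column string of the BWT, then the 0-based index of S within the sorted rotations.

All 10 rotations (rotation i = S[i:]+S[:i]):
  rot[0] = trtrrrrts$
  rot[1] = rtrrrrts$t
  rot[2] = trrrrts$tr
  rot[3] = rrrrts$trt
  rot[4] = rrrts$trtr
  rot[5] = rrts$trtrr
  rot[6] = rts$trtrrr
  rot[7] = ts$trtrrrr
  rot[8] = s$trtrrrrt
  rot[9] = $trtrrrrts
Sorted (with $ < everything):
  sorted[0] = $trtrrrrts  (last char: 's')
  sorted[1] = rrrrts$trt  (last char: 't')
  sorted[2] = rrrts$trtr  (last char: 'r')
  sorted[3] = rrts$trtrr  (last char: 'r')
  sorted[4] = rtrrrrts$t  (last char: 't')
  sorted[5] = rts$trtrrr  (last char: 'r')
  sorted[6] = s$trtrrrrt  (last char: 't')
  sorted[7] = trrrrts$tr  (last char: 'r')
  sorted[8] = trtrrrrts$  (last char: '$')
  sorted[9] = ts$trtrrrr  (last char: 'r')
Last column: strrtrtr$r
Original string S is at sorted index 8

Answer: strrtrtr$r
8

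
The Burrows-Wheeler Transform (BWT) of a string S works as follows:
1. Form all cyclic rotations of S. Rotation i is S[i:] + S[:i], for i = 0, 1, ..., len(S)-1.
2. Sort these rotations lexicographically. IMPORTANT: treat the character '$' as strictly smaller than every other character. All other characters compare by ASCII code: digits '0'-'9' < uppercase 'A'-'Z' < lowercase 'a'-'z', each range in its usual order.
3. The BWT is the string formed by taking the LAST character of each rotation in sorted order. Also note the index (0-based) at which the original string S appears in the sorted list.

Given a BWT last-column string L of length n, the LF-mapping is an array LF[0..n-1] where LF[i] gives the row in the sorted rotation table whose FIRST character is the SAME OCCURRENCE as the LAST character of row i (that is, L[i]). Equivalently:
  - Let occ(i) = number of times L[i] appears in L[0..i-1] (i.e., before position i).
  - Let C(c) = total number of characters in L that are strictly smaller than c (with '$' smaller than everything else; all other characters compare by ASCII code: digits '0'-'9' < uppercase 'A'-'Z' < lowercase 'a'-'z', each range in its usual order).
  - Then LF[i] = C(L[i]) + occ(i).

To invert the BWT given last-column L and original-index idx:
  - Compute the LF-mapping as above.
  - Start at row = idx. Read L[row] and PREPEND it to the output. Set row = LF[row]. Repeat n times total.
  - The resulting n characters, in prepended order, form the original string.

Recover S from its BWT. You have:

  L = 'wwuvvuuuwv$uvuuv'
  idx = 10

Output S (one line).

LF mapping: 13 14 1 8 9 2 3 4 15 10 0 5 11 6 7 12
Walk LF starting at row 10, prepending L[row]:
  step 1: row=10, L[10]='$', prepend. Next row=LF[10]=0
  step 2: row=0, L[0]='w', prepend. Next row=LF[0]=13
  step 3: row=13, L[13]='u', prepend. Next row=LF[13]=6
  step 4: row=6, L[6]='u', prepend. Next row=LF[6]=3
  step 5: row=3, L[3]='v', prepend. Next row=LF[3]=8
  step 6: row=8, L[8]='w', prepend. Next row=LF[8]=15
  step 7: row=15, L[15]='v', prepend. Next row=LF[15]=12
  step 8: row=12, L[12]='v', prepend. Next row=LF[12]=11
  step 9: row=11, L[11]='u', prepend. Next row=LF[11]=5
  step 10: row=5, L[5]='u', prepend. Next row=LF[5]=2
  step 11: row=2, L[2]='u', prepend. Next row=LF[2]=1
  step 12: row=1, L[1]='w', prepend. Next row=LF[1]=14
  step 13: row=14, L[14]='u', prepend. Next row=LF[14]=7
  step 14: row=7, L[7]='u', prepend. Next row=LF[7]=4
  step 15: row=4, L[4]='v', prepend. Next row=LF[4]=9
  step 16: row=9, L[9]='v', prepend. Next row=LF[9]=10
Reversed output: vvuuwuuuvvwvuuw$

Answer: vvuuwuuuvvwvuuw$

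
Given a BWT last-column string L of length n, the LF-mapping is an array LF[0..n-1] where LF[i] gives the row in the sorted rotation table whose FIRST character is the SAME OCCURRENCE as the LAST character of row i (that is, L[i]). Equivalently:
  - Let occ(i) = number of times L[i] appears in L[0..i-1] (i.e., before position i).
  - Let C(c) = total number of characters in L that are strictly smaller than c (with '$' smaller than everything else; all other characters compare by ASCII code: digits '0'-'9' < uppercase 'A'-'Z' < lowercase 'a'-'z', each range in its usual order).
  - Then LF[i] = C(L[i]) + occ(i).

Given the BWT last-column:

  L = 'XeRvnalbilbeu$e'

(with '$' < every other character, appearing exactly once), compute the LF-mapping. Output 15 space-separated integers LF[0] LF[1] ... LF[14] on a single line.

Char counts: '$':1, 'R':1, 'X':1, 'a':1, 'b':2, 'e':3, 'i':1, 'l':2, 'n':1, 'u':1, 'v':1
C (first-col start): C('$')=0, C('R')=1, C('X')=2, C('a')=3, C('b')=4, C('e')=6, C('i')=9, C('l')=10, C('n')=12, C('u')=13, C('v')=14
L[0]='X': occ=0, LF[0]=C('X')+0=2+0=2
L[1]='e': occ=0, LF[1]=C('e')+0=6+0=6
L[2]='R': occ=0, LF[2]=C('R')+0=1+0=1
L[3]='v': occ=0, LF[3]=C('v')+0=14+0=14
L[4]='n': occ=0, LF[4]=C('n')+0=12+0=12
L[5]='a': occ=0, LF[5]=C('a')+0=3+0=3
L[6]='l': occ=0, LF[6]=C('l')+0=10+0=10
L[7]='b': occ=0, LF[7]=C('b')+0=4+0=4
L[8]='i': occ=0, LF[8]=C('i')+0=9+0=9
L[9]='l': occ=1, LF[9]=C('l')+1=10+1=11
L[10]='b': occ=1, LF[10]=C('b')+1=4+1=5
L[11]='e': occ=1, LF[11]=C('e')+1=6+1=7
L[12]='u': occ=0, LF[12]=C('u')+0=13+0=13
L[13]='$': occ=0, LF[13]=C('$')+0=0+0=0
L[14]='e': occ=2, LF[14]=C('e')+2=6+2=8

Answer: 2 6 1 14 12 3 10 4 9 11 5 7 13 0 8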